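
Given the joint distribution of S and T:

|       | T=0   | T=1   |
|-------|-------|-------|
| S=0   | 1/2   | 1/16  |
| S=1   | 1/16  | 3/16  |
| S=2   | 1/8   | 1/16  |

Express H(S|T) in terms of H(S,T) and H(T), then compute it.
H(S|T) = H(S,T) - H(T)

Marginal P(T) (column sums):
  P(T=0) = 1/2 + 1/16 + 1/8 = 11/16
  P(T=1) = 1/16 + 3/16 + 1/16 = 5/16

H(S,T) = -[(1/2)·log₂(1/2) + (1/16)·log₂(1/16) + (1/16)·log₂(1/16) + (3/16)·log₂(3/16) + (1/8)·log₂(1/8) + (1/16)·log₂(1/16)]
  = 0.5000 + 0.2500 + 0.2500 + 0.4528 + 0.3750 + 0.2500
  = 2.0778 bits
H(T) = -[(11/16)·log₂(11/16) + (5/16)·log₂(5/16)]
  = 0.3716 + 0.5244
  = 0.8960 bits

H(S|T) = 2.0778 - 0.8960 = 1.1818 bits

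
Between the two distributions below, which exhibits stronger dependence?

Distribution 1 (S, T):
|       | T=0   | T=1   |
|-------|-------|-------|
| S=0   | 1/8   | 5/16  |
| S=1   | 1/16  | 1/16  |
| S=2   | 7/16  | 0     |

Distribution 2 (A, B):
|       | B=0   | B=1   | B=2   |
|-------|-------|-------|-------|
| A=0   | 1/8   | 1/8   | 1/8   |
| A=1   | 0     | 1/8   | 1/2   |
Distribution 1 (S, T):
Marginal P(S) (row sums):
  P(S=0) = 1/8 + 5/16 = 7/16
  P(S=1) = 1/16 + 1/16 = 1/8
  P(S=2) = 7/16 + 0 = 7/16
Marginal P(T) (column sums):
  P(T=0) = 1/8 + 1/16 + 7/16 = 5/8
  P(T=1) = 5/16 + 1/16 + 0 = 3/8

H(S) = -[(7/16)·log₂(7/16) + (1/8)·log₂(1/8) + (7/16)·log₂(7/16)]
  = 0.5218 + 0.3750 + 0.5218
  = 1.4186 bits
H(T) = -[(5/8)·log₂(5/8) + (3/8)·log₂(3/8)]
  = 0.4238 + 0.5306
  = 0.9544 bits
H(S,T) = -[(1/8)·log₂(1/8) + (5/16)·log₂(5/16) + (1/16)·log₂(1/16) + (1/16)·log₂(1/16) + (7/16)·log₂(7/16)]
  = 0.3750 + 0.5244 + 0.2500 + 0.2500 + 0.5218
  = 1.9212 bits

I(S;T) = H(S) + H(T) - H(S,T)
  = 1.4186 + 0.9544 - 1.9212
  = 0.4518 bits

Distribution 2 (A, B):
Marginal P(A) (row sums):
  P(A=0) = 1/8 + 1/8 + 1/8 = 3/8
  P(A=1) = 0 + 1/8 + 1/2 = 5/8
Marginal P(B) (column sums):
  P(B=0) = 1/8 + 0 = 1/8
  P(B=1) = 1/8 + 1/8 = 1/4
  P(B=2) = 1/8 + 1/2 = 5/8

H(A) = -[(3/8)·log₂(3/8) + (5/8)·log₂(5/8)]
  = 0.5306 + 0.4238
  = 0.9544 bits
H(B) = -[(1/8)·log₂(1/8) + (1/4)·log₂(1/4) + (5/8)·log₂(5/8)]
  = 0.3750 + 0.5000 + 0.4238
  = 1.2988 bits
H(A,B) = -[(1/8)·log₂(1/8) + (1/8)·log₂(1/8) + (1/8)·log₂(1/8) + (1/8)·log₂(1/8) + (1/2)·log₂(1/2)]
  = 0.3750 + 0.3750 + 0.3750 + 0.3750 + 0.5000
  = 2.0000 bits

I(A;B) = H(A) + H(B) - H(A,B)
  = 0.9544 + 1.2988 - 2.0000
  = 0.2532 bits

I(S;T) = 0.4518 bits > I(A;B) = 0.2532 bits, so (S, T) has the higher mutual information (stronger dependence).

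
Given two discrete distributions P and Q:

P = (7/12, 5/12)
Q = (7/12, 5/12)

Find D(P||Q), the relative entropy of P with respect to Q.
D(P||Q) = Σ P(i) log₂(P(i)/Q(i))
  i=0: (7/12) × log₂((7/12)/(7/12)) = (7/12) × log₂(1) = 0.0000
  i=1: (5/12) × log₂((5/12)/(5/12)) = (5/12) × log₂(1) = 0.0000
D(P||Q) = 0.0000 + 0.0000
  = 0.0000 bits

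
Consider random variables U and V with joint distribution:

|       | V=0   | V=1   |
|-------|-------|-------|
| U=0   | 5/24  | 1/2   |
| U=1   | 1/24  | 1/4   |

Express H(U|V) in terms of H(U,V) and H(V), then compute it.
H(U|V) = H(U,V) - H(V)

Marginal P(V) (column sums):
  P(V=0) = 5/24 + 1/24 = 1/4
  P(V=1) = 1/2 + 1/4 = 3/4

H(U,V) = -[(5/24)·log₂(5/24) + (1/2)·log₂(1/2) + (1/24)·log₂(1/24) + (1/4)·log₂(1/4)]
  = 0.4715 + 0.5000 + 0.1910 + 0.5000
  = 1.6625 bits
H(V) = -[(1/4)·log₂(1/4) + (3/4)·log₂(3/4)]
  = 0.5000 + 0.3113
  = 0.8113 bits

H(U|V) = 1.6625 - 0.8113 = 0.8512 bits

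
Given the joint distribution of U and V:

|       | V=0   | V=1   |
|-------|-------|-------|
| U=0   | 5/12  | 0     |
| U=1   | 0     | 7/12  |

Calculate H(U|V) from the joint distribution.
Marginal P(V) (column sums):
  P(V=0) = 5/12 + 0 = 5/12
  P(V=1) = 0 + 7/12 = 7/12

H(U|V) = -Σ P(U,V)·log₂ P(U|V), where P(U|V) = P(U,V) / P(V)
  (cells with P(U,V) = 0 contribute 0)
  (U=0,V=0): P(U|V) = (5/12)/(5/12) = 1;  -(5/12)·log₂(1) = 0.0000
  (U=1,V=1): P(U|V) = (7/12)/(7/12) = 1;  -(7/12)·log₂(1) = 0.0000
H(U|V) = 0.0000 + 0.0000
  = 0.0000 bits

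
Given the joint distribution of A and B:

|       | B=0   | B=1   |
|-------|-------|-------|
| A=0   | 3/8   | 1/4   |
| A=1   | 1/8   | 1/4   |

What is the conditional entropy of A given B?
Marginal P(B) (column sums):
  P(B=0) = 3/8 + 1/8 = 1/2
  P(B=1) = 1/4 + 1/4 = 1/2

H(A|B) = -Σ P(A,B)·log₂ P(A|B), where P(A|B) = P(A,B) / P(B)
  (A=0,B=0): P(A|B) = (3/8)/(1/2) = 3/4;  -(3/8)·log₂(3/4) = 0.1556
  (A=0,B=1): P(A|B) = (1/4)/(1/2) = 1/2;  -(1/4)·log₂(1/2) = 0.2500
  (A=1,B=0): P(A|B) = (1/8)/(1/2) = 1/4;  -(1/8)·log₂(1/4) = 0.2500
  (A=1,B=1): P(A|B) = (1/4)/(1/2) = 1/2;  -(1/4)·log₂(1/2) = 0.2500
H(A|B) = 0.1556 + 0.2500 + 0.2500 + 0.2500
  = 0.9056 bits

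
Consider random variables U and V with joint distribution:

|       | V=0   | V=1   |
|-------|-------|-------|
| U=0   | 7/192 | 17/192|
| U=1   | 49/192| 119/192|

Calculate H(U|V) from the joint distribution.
Marginal P(V) (column sums):
  P(V=0) = 7/192 + 49/192 = 7/24
  P(V=1) = 17/192 + 119/192 = 17/24

H(U|V) = -Σ P(U,V)·log₂ P(U|V), where P(U|V) = P(U,V) / P(V)
  (U=0,V=0): P(U|V) = (7/192)/(7/24) = 1/8;  -(7/192)·log₂(1/8) = 0.1094
  (U=0,V=1): P(U|V) = (17/192)/(17/24) = 1/8;  -(17/192)·log₂(1/8) = 0.2656
  (U=1,V=0): P(U|V) = (49/192)/(7/24) = 7/8;  -(49/192)·log₂(7/8) = 0.0492
  (U=1,V=1): P(U|V) = (119/192)/(17/24) = 7/8;  -(119/192)·log₂(7/8) = 0.1194
H(U|V) = 0.1094 + 0.2656 + 0.0492 + 0.1194
  = 0.5436 bits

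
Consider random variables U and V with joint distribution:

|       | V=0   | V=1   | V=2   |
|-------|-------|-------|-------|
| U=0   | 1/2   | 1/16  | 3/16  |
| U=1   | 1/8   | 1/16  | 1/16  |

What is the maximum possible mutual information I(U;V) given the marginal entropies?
The upper bound on mutual information is I(U;V) ≤ min(H(U), H(V)).

Marginal P(U) (row sums):
  P(U=0) = 1/2 + 1/16 + 3/16 = 3/4
  P(U=1) = 1/8 + 1/16 + 1/16 = 1/4
Marginal P(V) (column sums):
  P(V=0) = 1/2 + 1/8 = 5/8
  P(V=1) = 1/16 + 1/16 = 1/8
  P(V=2) = 3/16 + 1/16 = 1/4

H(U) = -[(3/4)·log₂(3/4) + (1/4)·log₂(1/4)]
  = 0.3113 + 0.5000
  = 0.8113 bits
H(V) = -[(5/8)·log₂(5/8) + (1/8)·log₂(1/8) + (1/4)·log₂(1/4)]
  = 0.4238 + 0.3750 + 0.5000
  = 1.2988 bits

Maximum possible I(U;V) = min(0.8113, 1.2988) = 0.8113 bits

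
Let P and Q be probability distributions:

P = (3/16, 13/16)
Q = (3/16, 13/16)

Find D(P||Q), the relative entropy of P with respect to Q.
D(P||Q) = Σ P(i) log₂(P(i)/Q(i))
  i=0: (3/16) × log₂((3/16)/(3/16)) = (3/16) × log₂(1) = 0.0000
  i=1: (13/16) × log₂((13/16)/(13/16)) = (13/16) × log₂(1) = 0.0000
D(P||Q) = 0.0000 + 0.0000
  = 0.0000 bits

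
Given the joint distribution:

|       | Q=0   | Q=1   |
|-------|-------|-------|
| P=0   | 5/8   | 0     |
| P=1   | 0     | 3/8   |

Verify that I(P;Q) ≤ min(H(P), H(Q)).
Marginal P(P) (row sums):
  P(P=0) = 5/8 + 0 = 5/8
  P(P=1) = 0 + 3/8 = 3/8
Marginal P(Q) (column sums):
  P(Q=0) = 5/8 + 0 = 5/8
  P(Q=1) = 0 + 3/8 = 3/8

H(P) = -[(5/8)·log₂(5/8) + (3/8)·log₂(3/8)]
  = 0.4238 + 0.5306
  = 0.9544 bits
H(Q) = -[(5/8)·log₂(5/8) + (3/8)·log₂(3/8)]
  = 0.4238 + 0.5306
  = 0.9544 bits
H(P,Q) = -[(5/8)·log₂(5/8) + (3/8)·log₂(3/8)]
  = 0.4238 + 0.5306
  = 0.9544 bits

I(P;Q) = H(P) + H(Q) - H(P,Q)
  = 0.9544 + 0.9544 - 0.9544
  = 0.9544 bits

min(H(P), H(Q)) = min(0.9544, 0.9544) = 0.9544 bits
Since 0.9544 ≤ 0.9544, the bound is satisfied ✓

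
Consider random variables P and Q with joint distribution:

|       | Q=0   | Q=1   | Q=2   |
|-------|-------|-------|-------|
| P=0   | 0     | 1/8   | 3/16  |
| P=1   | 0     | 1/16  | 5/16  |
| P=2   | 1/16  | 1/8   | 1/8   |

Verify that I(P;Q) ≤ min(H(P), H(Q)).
Marginal P(P) (row sums):
  P(P=0) = 0 + 1/8 + 3/16 = 5/16
  P(P=1) = 0 + 1/16 + 5/16 = 3/8
  P(P=2) = 1/16 + 1/8 + 1/8 = 5/16
Marginal P(Q) (column sums):
  P(Q=0) = 0 + 0 + 1/16 = 1/16
  P(Q=1) = 1/8 + 1/16 + 1/8 = 5/16
  P(Q=2) = 3/16 + 5/16 + 1/8 = 5/8

H(P) = -[(5/16)·log₂(5/16) + (3/8)·log₂(3/8) + (5/16)·log₂(5/16)]
  = 0.5244 + 0.5306 + 0.5244
  = 1.5794 bits
H(Q) = -[(1/16)·log₂(1/16) + (5/16)·log₂(5/16) + (5/8)·log₂(5/8)]
  = 0.2500 + 0.5244 + 0.4238
  = 1.1982 bits
H(P,Q) = -[(1/8)·log₂(1/8) + (3/16)·log₂(3/16) + (1/16)·log₂(1/16) + (5/16)·log₂(5/16) + (1/16)·log₂(1/16) + (1/8)·log₂(1/8) + (1/8)·log₂(1/8)]
  = 0.3750 + 0.4528 + 0.2500 + 0.5244 + 0.2500 + 0.3750 + 0.3750
  = 2.6022 bits

I(P;Q) = H(P) + H(Q) - H(P,Q)
  = 1.5794 + 1.1982 - 2.6022
  = 0.1754 bits

min(H(P), H(Q)) = min(1.5794, 1.1982) = 1.1982 bits
Since 0.1754 ≤ 1.1982, the bound is satisfied ✓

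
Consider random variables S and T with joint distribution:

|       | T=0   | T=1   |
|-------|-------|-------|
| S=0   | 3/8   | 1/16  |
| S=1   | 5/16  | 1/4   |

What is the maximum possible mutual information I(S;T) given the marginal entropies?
The upper bound on mutual information is I(S;T) ≤ min(H(S), H(T)).

Marginal P(S) (row sums):
  P(S=0) = 3/8 + 1/16 = 7/16
  P(S=1) = 5/16 + 1/4 = 9/16
Marginal P(T) (column sums):
  P(T=0) = 3/8 + 5/16 = 11/16
  P(T=1) = 1/16 + 1/4 = 5/16

H(S) = -[(7/16)·log₂(7/16) + (9/16)·log₂(9/16)]
  = 0.5218 + 0.4669
  = 0.9887 bits
H(T) = -[(11/16)·log₂(11/16) + (5/16)·log₂(5/16)]
  = 0.3716 + 0.5244
  = 0.8960 bits

Maximum possible I(S;T) = min(0.9887, 0.8960) = 0.8960 bits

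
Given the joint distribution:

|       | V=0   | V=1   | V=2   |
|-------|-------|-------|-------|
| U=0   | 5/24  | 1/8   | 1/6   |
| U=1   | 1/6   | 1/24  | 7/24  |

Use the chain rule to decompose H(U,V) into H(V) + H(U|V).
By the chain rule: H(U,V) = H(V) + H(U|V)

Marginal P(V) (column sums):
  P(V=0) = 5/24 + 1/6 = 3/8
  P(V=1) = 1/8 + 1/24 = 1/6
  P(V=2) = 1/6 + 7/24 = 11/24
H(V) = -[(3/8)·log₂(3/8) + (1/6)·log₂(1/6) + (11/24)·log₂(11/24)]
  = 0.5306 + 0.4308 + 0.5159
  = 1.4773 bits
H(U|V) = -Σ P(U,V)·log₂ P(U|V), where P(U|V) = P(U,V) / P(V)
  (U=0,V=0): P(U|V) = (5/24)/(3/8) = 5/9;  -(5/24)·log₂(5/9) = 0.1767
  (U=0,V=1): P(U|V) = (1/8)/(1/6) = 3/4;  -(1/8)·log₂(3/4) = 0.0519
  (U=0,V=2): P(U|V) = (1/6)/(11/24) = 4/11;  -(1/6)·log₂(4/11) = 0.2432
  (U=1,V=0): P(U|V) = (1/6)/(3/8) = 4/9;  -(1/6)·log₂(4/9) = 0.1950
  (U=1,V=1): P(U|V) = (1/24)/(1/6) = 1/4;  -(1/24)·log₂(1/4) = 0.0833
  (U=1,V=2): P(U|V) = (7/24)/(11/24) = 7/11;  -(7/24)·log₂(7/11) = 0.1902
H(U|V) = 0.1767 + 0.0519 + 0.2432 + 0.1950 + 0.0833 + 0.1902
  = 0.9403 bits

H(U,V) = H(V) + H(U|V) = 1.4773 + 0.9403 = 2.4176 bits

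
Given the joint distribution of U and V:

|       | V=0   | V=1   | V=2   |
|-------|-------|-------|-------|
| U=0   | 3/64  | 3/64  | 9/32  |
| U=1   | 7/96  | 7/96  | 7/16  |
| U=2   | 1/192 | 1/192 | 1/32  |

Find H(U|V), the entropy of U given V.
Marginal P(V) (column sums):
  P(V=0) = 3/64 + 7/96 + 1/192 = 1/8
  P(V=1) = 3/64 + 7/96 + 1/192 = 1/8
  P(V=2) = 9/32 + 7/16 + 1/32 = 3/4

H(U|V) = -Σ P(U,V)·log₂ P(U|V), where P(U|V) = P(U,V) / P(V)
  (U=0,V=0): P(U|V) = (3/64)/(1/8) = 3/8;  -(3/64)·log₂(3/8) = 0.0663
  (U=0,V=1): P(U|V) = (3/64)/(1/8) = 3/8;  -(3/64)·log₂(3/8) = 0.0663
  (U=0,V=2): P(U|V) = (9/32)/(3/4) = 3/8;  -(9/32)·log₂(3/8) = 0.3980
  (U=1,V=0): P(U|V) = (7/96)/(1/8) = 7/12;  -(7/96)·log₂(7/12) = 0.0567
  (U=1,V=1): P(U|V) = (7/96)/(1/8) = 7/12;  -(7/96)·log₂(7/12) = 0.0567
  (U=1,V=2): P(U|V) = (7/16)/(3/4) = 7/12;  -(7/16)·log₂(7/12) = 0.3402
  (U=2,V=0): P(U|V) = (1/192)/(1/8) = 1/24;  -(1/192)·log₂(1/24) = 0.0239
  (U=2,V=1): P(U|V) = (1/192)/(1/8) = 1/24;  -(1/192)·log₂(1/24) = 0.0239
  (U=2,V=2): P(U|V) = (1/32)/(3/4) = 1/24;  -(1/32)·log₂(1/24) = 0.1433
H(U|V) = 0.0663 + 0.0663 + 0.3980 + 0.0567 + 0.0567 + 0.3402 + 0.0239 + 0.0239 + 0.1433
  = 1.1753 bits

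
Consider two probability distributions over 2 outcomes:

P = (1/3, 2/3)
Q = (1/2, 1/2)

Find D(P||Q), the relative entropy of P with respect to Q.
D(P||Q) = Σ P(i) log₂(P(i)/Q(i))
  i=0: (1/3) × log₂((1/3)/(1/2)) = (1/3) × log₂(2/3) = -0.1950
  i=1: (2/3) × log₂((2/3)/(1/2)) = (2/3) × log₂(4/3) = 0.2767
D(P||Q) = -0.1950 + 0.2767
  = 0.0817 bits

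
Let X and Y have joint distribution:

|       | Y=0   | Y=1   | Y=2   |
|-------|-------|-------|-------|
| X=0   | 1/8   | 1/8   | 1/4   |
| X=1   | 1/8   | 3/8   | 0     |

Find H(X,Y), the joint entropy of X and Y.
H(X,Y) = -Σ P(X,Y) log₂ P(X,Y), summed over the non-zero cells:
H(X,Y) = -[(1/8)·log₂(1/8) + (1/8)·log₂(1/8) + (1/4)·log₂(1/4) + (1/8)·log₂(1/8) + (3/8)·log₂(3/8)]
  = 0.3750 + 0.3750 + 0.5000 + 0.3750 + 0.5306
  = 2.1556 bits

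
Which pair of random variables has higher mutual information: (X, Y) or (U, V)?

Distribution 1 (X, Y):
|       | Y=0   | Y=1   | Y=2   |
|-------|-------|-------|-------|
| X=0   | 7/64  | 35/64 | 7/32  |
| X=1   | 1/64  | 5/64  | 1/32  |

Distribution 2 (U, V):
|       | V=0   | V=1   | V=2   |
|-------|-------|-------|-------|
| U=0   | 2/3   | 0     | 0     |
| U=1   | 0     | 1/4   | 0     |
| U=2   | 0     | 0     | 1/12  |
Distribution 1 (X, Y):
Marginal P(X) (row sums):
  P(X=0) = 7/64 + 35/64 + 7/32 = 7/8
  P(X=1) = 1/64 + 5/64 + 1/32 = 1/8
Marginal P(Y) (column sums):
  P(Y=0) = 7/64 + 1/64 = 1/8
  P(Y=1) = 35/64 + 5/64 = 5/8
  P(Y=2) = 7/32 + 1/32 = 1/4

H(X) = -[(7/8)·log₂(7/8) + (1/8)·log₂(1/8)]
  = 0.1686 + 0.3750
  = 0.5436 bits
H(Y) = -[(1/8)·log₂(1/8) + (5/8)·log₂(5/8) + (1/4)·log₂(1/4)]
  = 0.3750 + 0.4238 + 0.5000
  = 1.2988 bits
H(X,Y) = -[(7/64)·log₂(7/64) + (35/64)·log₂(35/64) + (7/32)·log₂(7/32) + (1/64)·log₂(1/64) + (5/64)·log₂(5/64) + (1/32)·log₂(1/32)]
  = 0.3492 + 0.4762 + 0.4796 + 0.0938 + 0.2873 + 0.1563
  = 1.8424 bits

I(X;Y) = H(X) + H(Y) - H(X,Y)
  = 0.5436 + 1.2988 - 1.8424
  = 0.0000 bits

Distribution 2 (U, V):
Marginal P(U) (row sums):
  P(U=0) = 2/3 + 0 + 0 = 2/3
  P(U=1) = 0 + 1/4 + 0 = 1/4
  P(U=2) = 0 + 0 + 1/12 = 1/12
Marginal P(V) (column sums):
  P(V=0) = 2/3 + 0 + 0 = 2/3
  P(V=1) = 0 + 1/4 + 0 = 1/4
  P(V=2) = 0 + 0 + 1/12 = 1/12

H(U) = -[(2/3)·log₂(2/3) + (1/4)·log₂(1/4) + (1/12)·log₂(1/12)]
  = 0.3900 + 0.5000 + 0.2987
  = 1.1887 bits
H(V) = -[(2/3)·log₂(2/3) + (1/4)·log₂(1/4) + (1/12)·log₂(1/12)]
  = 0.3900 + 0.5000 + 0.2987
  = 1.1887 bits
H(U,V) = -[(2/3)·log₂(2/3) + (1/4)·log₂(1/4) + (1/12)·log₂(1/12)]
  = 0.3900 + 0.5000 + 0.2987
  = 1.1887 bits

I(U;V) = H(U) + H(V) - H(U,V)
  = 1.1887 + 1.1887 - 1.1887
  = 1.1887 bits

I(U;V) = 1.1887 bits > I(X;Y) = 0.0000 bits, so (U, V) has the higher mutual information (stronger dependence).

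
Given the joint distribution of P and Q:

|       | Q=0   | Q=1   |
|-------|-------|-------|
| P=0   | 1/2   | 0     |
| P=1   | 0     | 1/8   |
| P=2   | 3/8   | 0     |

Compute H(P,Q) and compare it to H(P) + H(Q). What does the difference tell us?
Marginal P(P) (row sums):
  P(P=0) = 1/2 + 0 = 1/2
  P(P=1) = 0 + 1/8 = 1/8
  P(P=2) = 3/8 + 0 = 3/8
Marginal P(Q) (column sums):
  P(Q=0) = 1/2 + 0 + 3/8 = 7/8
  P(Q=1) = 0 + 1/8 + 0 = 1/8

H(P,Q) = -[(1/2)·log₂(1/2) + (1/8)·log₂(1/8) + (3/8)·log₂(3/8)]
  = 0.5000 + 0.3750 + 0.5306
  = 1.4056 bits
H(P) = -[(1/2)·log₂(1/2) + (1/8)·log₂(1/8) + (3/8)·log₂(3/8)]
  = 0.5000 + 0.3750 + 0.5306
  = 1.4056 bits
H(Q) = -[(7/8)·log₂(7/8) + (1/8)·log₂(1/8)]
  = 0.1686 + 0.3750
  = 0.5436 bits

H(P) + H(Q) = 1.4056 + 0.5436 = 1.9492 bits
Difference: H(P) + H(Q) - H(P,Q) = 1.9492 - 1.4056 = 0.5436 bits = I(P;Q)

The difference is the mutual information; it is positive here, so P and Q are dependent (knowing one reduces uncertainty about the other by 0.5436 bits).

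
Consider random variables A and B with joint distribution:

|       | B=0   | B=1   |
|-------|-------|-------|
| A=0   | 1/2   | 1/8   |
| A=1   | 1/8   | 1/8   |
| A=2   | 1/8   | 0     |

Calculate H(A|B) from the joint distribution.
Marginal P(B) (column sums):
  P(B=0) = 1/2 + 1/8 + 1/8 = 3/4
  P(B=1) = 1/8 + 1/8 + 0 = 1/4

H(A|B) = -Σ P(A,B)·log₂ P(A|B), where P(A|B) = P(A,B) / P(B)
  (cells with P(A,B) = 0 contribute 0)
  (A=0,B=0): P(A|B) = (1/2)/(3/4) = 2/3;  -(1/2)·log₂(2/3) = 0.2925
  (A=0,B=1): P(A|B) = (1/8)/(1/4) = 1/2;  -(1/8)·log₂(1/2) = 0.1250
  (A=1,B=0): P(A|B) = (1/8)/(3/4) = 1/6;  -(1/8)·log₂(1/6) = 0.3231
  (A=1,B=1): P(A|B) = (1/8)/(1/4) = 1/2;  -(1/8)·log₂(1/2) = 0.1250
  (A=2,B=0): P(A|B) = (1/8)/(3/4) = 1/6;  -(1/8)·log₂(1/6) = 0.3231
H(A|B) = 0.2925 + 0.1250 + 0.3231 + 0.1250 + 0.3231
  = 1.1887 bits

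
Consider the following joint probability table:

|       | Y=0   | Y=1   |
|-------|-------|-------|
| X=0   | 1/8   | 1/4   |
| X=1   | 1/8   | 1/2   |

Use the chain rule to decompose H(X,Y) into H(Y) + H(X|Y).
By the chain rule: H(X,Y) = H(Y) + H(X|Y)

Marginal P(Y) (column sums):
  P(Y=0) = 1/8 + 1/8 = 1/4
  P(Y=1) = 1/4 + 1/2 = 3/4
H(Y) = -[(1/4)·log₂(1/4) + (3/4)·log₂(3/4)]
  = 0.5000 + 0.3113
  = 0.8113 bits
H(X|Y) = -Σ P(X,Y)·log₂ P(X|Y), where P(X|Y) = P(X,Y) / P(Y)
  (X=0,Y=0): P(X|Y) = (1/8)/(1/4) = 1/2;  -(1/8)·log₂(1/2) = 0.1250
  (X=0,Y=1): P(X|Y) = (1/4)/(3/4) = 1/3;  -(1/4)·log₂(1/3) = 0.3962
  (X=1,Y=0): P(X|Y) = (1/8)/(1/4) = 1/2;  -(1/8)·log₂(1/2) = 0.1250
  (X=1,Y=1): P(X|Y) = (1/2)/(3/4) = 2/3;  -(1/2)·log₂(2/3) = 0.2925
H(X|Y) = 0.1250 + 0.3962 + 0.1250 + 0.2925
  = 0.9387 bits

H(X,Y) = H(Y) + H(X|Y) = 0.8113 + 0.9387 = 1.7500 bits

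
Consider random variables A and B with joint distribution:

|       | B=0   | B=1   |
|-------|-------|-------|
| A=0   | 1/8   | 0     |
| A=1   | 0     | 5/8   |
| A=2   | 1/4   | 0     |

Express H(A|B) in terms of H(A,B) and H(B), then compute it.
H(A|B) = H(A,B) - H(B)

Marginal P(B) (column sums):
  P(B=0) = 1/8 + 0 + 1/4 = 3/8
  P(B=1) = 0 + 5/8 + 0 = 5/8

H(A,B) = -[(1/8)·log₂(1/8) + (5/8)·log₂(5/8) + (1/4)·log₂(1/4)]
  = 0.3750 + 0.4238 + 0.5000
  = 1.2988 bits
H(B) = -[(3/8)·log₂(3/8) + (5/8)·log₂(5/8)]
  = 0.5306 + 0.4238
  = 0.9544 bits

H(A|B) = 1.2988 - 0.9544 = 0.3444 bits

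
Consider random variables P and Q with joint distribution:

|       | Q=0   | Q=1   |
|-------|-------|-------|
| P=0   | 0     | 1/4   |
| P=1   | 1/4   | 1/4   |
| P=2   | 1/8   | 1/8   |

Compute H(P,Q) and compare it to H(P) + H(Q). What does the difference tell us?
Marginal P(P) (row sums):
  P(P=0) = 0 + 1/4 = 1/4
  P(P=1) = 1/4 + 1/4 = 1/2
  P(P=2) = 1/8 + 1/8 = 1/4
Marginal P(Q) (column sums):
  P(Q=0) = 0 + 1/4 + 1/8 = 3/8
  P(Q=1) = 1/4 + 1/4 + 1/8 = 5/8

H(P,Q) = -[(1/4)·log₂(1/4) + (1/4)·log₂(1/4) + (1/4)·log₂(1/4) + (1/8)·log₂(1/8) + (1/8)·log₂(1/8)]
  = 0.5000 + 0.5000 + 0.5000 + 0.3750 + 0.3750
  = 2.2500 bits
H(P) = -[(1/4)·log₂(1/4) + (1/2)·log₂(1/2) + (1/4)·log₂(1/4)]
  = 0.5000 + 0.5000 + 0.5000
  = 1.5000 bits
H(Q) = -[(3/8)·log₂(3/8) + (5/8)·log₂(5/8)]
  = 0.5306 + 0.4238
  = 0.9544 bits

H(P) + H(Q) = 1.5000 + 0.9544 = 2.4544 bits
Difference: H(P) + H(Q) - H(P,Q) = 2.4544 - 2.2500 = 0.2044 bits = I(P;Q)

The difference is the mutual information; it is positive here, so P and Q are dependent (knowing one reduces uncertainty about the other by 0.2044 bits).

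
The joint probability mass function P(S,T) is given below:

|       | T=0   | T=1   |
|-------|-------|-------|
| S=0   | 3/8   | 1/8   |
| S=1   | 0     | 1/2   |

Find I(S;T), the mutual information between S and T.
Marginal P(S) (row sums):
  P(S=0) = 3/8 + 1/8 = 1/2
  P(S=1) = 0 + 1/2 = 1/2
Marginal P(T) (column sums):
  P(T=0) = 3/8 + 0 = 3/8
  P(T=1) = 1/8 + 1/2 = 5/8

H(S) = -[(1/2)·log₂(1/2) + (1/2)·log₂(1/2)]
  = 0.5000 + 0.5000
  = 1.0000 bits
H(T) = -[(3/8)·log₂(3/8) + (5/8)·log₂(5/8)]
  = 0.5306 + 0.4238
  = 0.9544 bits
H(S,T) = -[(3/8)·log₂(3/8) + (1/8)·log₂(1/8) + (1/2)·log₂(1/2)]
  = 0.5306 + 0.3750 + 0.5000
  = 1.4056 bits

I(S;T) = H(S) + H(T) - H(S,T)
  = 1.0000 + 0.9544 - 1.4056
  = 0.5488 bits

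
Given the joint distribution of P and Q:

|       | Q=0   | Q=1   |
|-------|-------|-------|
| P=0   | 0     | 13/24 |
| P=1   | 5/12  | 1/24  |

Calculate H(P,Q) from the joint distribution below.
H(P,Q) = -Σ P(P,Q) log₂ P(P,Q), summed over the non-zero cells:
H(P,Q) = -[(13/24)·log₂(13/24) + (5/12)·log₂(5/12) + (1/24)·log₂(1/24)]
  = 0.4791 + 0.5263 + 0.1910
  = 1.1964 bits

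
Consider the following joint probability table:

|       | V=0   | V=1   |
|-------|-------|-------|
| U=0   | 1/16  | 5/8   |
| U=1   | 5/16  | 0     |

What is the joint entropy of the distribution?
H(U,V) = -Σ P(U,V) log₂ P(U,V), summed over the non-zero cells:
H(U,V) = -[(1/16)·log₂(1/16) + (5/8)·log₂(5/8) + (5/16)·log₂(5/16)]
  = 0.2500 + 0.4238 + 0.5244
  = 1.1982 bits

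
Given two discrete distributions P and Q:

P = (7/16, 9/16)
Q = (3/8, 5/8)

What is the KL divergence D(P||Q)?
D(P||Q) = Σ P(i) log₂(P(i)/Q(i))
  i=0: (7/16) × log₂((7/16)/(3/8)) = (7/16) × log₂(7/6) = 0.0973
  i=1: (9/16) × log₂((9/16)/(5/8)) = (9/16) × log₂(9/10) = -0.0855
D(P||Q) = 0.0973 - 0.0855
  = 0.0118 bits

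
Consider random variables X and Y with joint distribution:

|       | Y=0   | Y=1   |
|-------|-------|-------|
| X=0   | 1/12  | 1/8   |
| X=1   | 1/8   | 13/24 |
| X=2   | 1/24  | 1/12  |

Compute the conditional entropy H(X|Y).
Marginal P(Y) (column sums):
  P(Y=0) = 1/12 + 1/8 + 1/24 = 1/4
  P(Y=1) = 1/8 + 13/24 + 1/12 = 3/4

H(X|Y) = -Σ P(X,Y)·log₂ P(X|Y), where P(X|Y) = P(X,Y) / P(Y)
  (X=0,Y=0): P(X|Y) = (1/12)/(1/4) = 1/3;  -(1/12)·log₂(1/3) = 0.1321
  (X=0,Y=1): P(X|Y) = (1/8)/(3/4) = 1/6;  -(1/8)·log₂(1/6) = 0.3231
  (X=1,Y=0): P(X|Y) = (1/8)/(1/4) = 1/2;  -(1/8)·log₂(1/2) = 0.1250
  (X=1,Y=1): P(X|Y) = (13/24)/(3/4) = 13/18;  -(13/24)·log₂(13/18) = 0.2543
  (X=2,Y=0): P(X|Y) = (1/24)/(1/4) = 1/6;  -(1/24)·log₂(1/6) = 0.1077
  (X=2,Y=1): P(X|Y) = (1/12)/(3/4) = 1/9;  -(1/12)·log₂(1/9) = 0.2642
H(X|Y) = 0.1321 + 0.3231 + 0.1250 + 0.2543 + 0.1077 + 0.2642
  = 1.2064 bits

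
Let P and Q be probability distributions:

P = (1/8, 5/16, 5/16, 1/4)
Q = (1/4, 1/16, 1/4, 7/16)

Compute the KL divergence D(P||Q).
D(P||Q) = Σ P(i) log₂(P(i)/Q(i))
  i=0: (1/8) × log₂((1/8)/(1/4)) = (1/8) × log₂(1/2) = -0.1250
  i=1: (5/16) × log₂((5/16)/(1/16)) = (5/16) × log₂(5) = 0.7256
  i=2: (5/16) × log₂((5/16)/(1/4)) = (5/16) × log₂(5/4) = 0.1006
  i=3: (1/4) × log₂((1/4)/(7/16)) = (1/4) × log₂(4/7) = -0.2018
D(P||Q) = -0.1250 + 0.7256 + 0.1006 - 0.2018
  = 0.4994 bits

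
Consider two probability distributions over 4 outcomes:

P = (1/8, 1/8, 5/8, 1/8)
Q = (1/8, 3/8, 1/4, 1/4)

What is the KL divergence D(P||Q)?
D(P||Q) = Σ P(i) log₂(P(i)/Q(i))
  i=0: (1/8) × log₂((1/8)/(1/8)) = (1/8) × log₂(1) = 0.0000
  i=1: (1/8) × log₂((1/8)/(3/8)) = (1/8) × log₂(1/3) = -0.1981
  i=2: (5/8) × log₂((5/8)/(1/4)) = (5/8) × log₂(5/2) = 0.8262
  i=3: (1/8) × log₂((1/8)/(1/4)) = (1/8) × log₂(1/2) = -0.1250
D(P||Q) = 0.0000 - 0.1981 + 0.8262 - 0.1250
  = 0.5031 bits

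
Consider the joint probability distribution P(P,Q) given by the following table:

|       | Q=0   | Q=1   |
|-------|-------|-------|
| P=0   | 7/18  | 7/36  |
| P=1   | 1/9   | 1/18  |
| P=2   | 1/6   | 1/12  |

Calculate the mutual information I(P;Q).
Marginal P(P) (row sums):
  P(P=0) = 7/18 + 7/36 = 7/12
  P(P=1) = 1/9 + 1/18 = 1/6
  P(P=2) = 1/6 + 1/12 = 1/4
Marginal P(Q) (column sums):
  P(Q=0) = 7/18 + 1/9 + 1/6 = 2/3
  P(Q=1) = 7/36 + 1/18 + 1/12 = 1/3

H(P) = -[(7/12)·log₂(7/12) + (1/6)·log₂(1/6) + (1/4)·log₂(1/4)]
  = 0.4536 + 0.4308 + 0.5000
  = 1.3844 bits
H(Q) = -[(2/3)·log₂(2/3) + (1/3)·log₂(1/3)]
  = 0.3900 + 0.5283
  = 0.9183 bits
H(P,Q) = -[(7/18)·log₂(7/18) + (7/36)·log₂(7/36) + (1/9)·log₂(1/9) + (1/18)·log₂(1/18) + (1/6)·log₂(1/6) + (1/12)·log₂(1/12)]
  = 0.5299 + 0.4594 + 0.3522 + 0.2317 + 0.4308 + 0.2987
  = 2.3027 bits

I(P;Q) = H(P) + H(Q) - H(P,Q)
  = 1.3844 + 0.9183 - 2.3027
  = 0.0000 bits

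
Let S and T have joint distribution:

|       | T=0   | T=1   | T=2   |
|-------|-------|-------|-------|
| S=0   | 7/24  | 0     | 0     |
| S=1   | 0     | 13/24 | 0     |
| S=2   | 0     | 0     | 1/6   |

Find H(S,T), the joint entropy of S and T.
H(S,T) = -Σ P(S,T) log₂ P(S,T), summed over the non-zero cells:
H(S,T) = -[(7/24)·log₂(7/24) + (13/24)·log₂(13/24) + (1/6)·log₂(1/6)]
  = 0.5185 + 0.4791 + 0.4308
  = 1.4284 bits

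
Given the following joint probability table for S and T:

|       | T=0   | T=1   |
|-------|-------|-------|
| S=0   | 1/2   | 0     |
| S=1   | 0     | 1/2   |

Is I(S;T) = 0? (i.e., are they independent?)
Marginal P(S) (row sums):
  P(S=0) = 1/2 + 0 = 1/2
  P(S=1) = 0 + 1/2 = 1/2
Marginal P(T) (column sums):
  P(T=0) = 1/2 + 0 = 1/2
  P(T=1) = 0 + 1/2 = 1/2

S and T are independent iff P(S=i,T=j) = P(S=i)·P(T=j) for every cell.
  P(S=0)·P(T=0) = 1/2 × 1/2 = 1/4, but P(S=0,T=0) = 1/2 ✗

No, S and T are not independent. Quantitatively, I(S;T) > 0:

H(S) = -[(1/2)·log₂(1/2) + (1/2)·log₂(1/2)]
  = 0.5000 + 0.5000
  = 1.0000 bits
H(T) = -[(1/2)·log₂(1/2) + (1/2)·log₂(1/2)]
  = 0.5000 + 0.5000
  = 1.0000 bits
H(S,T) = -[(1/2)·log₂(1/2) + (1/2)·log₂(1/2)]
  = 0.5000 + 0.5000
  = 1.0000 bits
I(S;T) = H(S) + H(T) - H(S,T) = 1.0000 + 1.0000 - 1.0000 = 1.0000 bits > 0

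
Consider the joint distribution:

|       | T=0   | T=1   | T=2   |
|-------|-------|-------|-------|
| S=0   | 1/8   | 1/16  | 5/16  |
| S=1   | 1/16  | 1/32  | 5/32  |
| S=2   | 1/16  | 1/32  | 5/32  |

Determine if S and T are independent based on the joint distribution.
Marginal P(S) (row sums):
  P(S=0) = 1/8 + 1/16 + 5/16 = 1/2
  P(S=1) = 1/16 + 1/32 + 5/32 = 1/4
  P(S=2) = 1/16 + 1/32 + 5/32 = 1/4
Marginal P(T) (column sums):
  P(T=0) = 1/8 + 1/16 + 1/16 = 1/4
  P(T=1) = 1/16 + 1/32 + 1/32 = 1/8
  P(T=2) = 5/16 + 5/32 + 5/32 = 5/8

S and T are independent iff P(S=i,T=j) = P(S=i)·P(T=j) for every cell.
  P(S=0)·P(T=0) = 1/2 × 1/4 = 1/8 = P(S=0,T=0) ✓
  P(S=0)·P(T=1) = 1/2 × 1/8 = 1/16 = P(S=0,T=1) ✓
  P(S=0)·P(T=2) = 1/2 × 5/8 = 5/16 = P(S=0,T=2) ✓
  P(S=1)·P(T=0) = 1/4 × 1/4 = 1/16 = P(S=1,T=0) ✓
  P(S=1)·P(T=1) = 1/4 × 1/8 = 1/32 = P(S=1,T=1) ✓
  P(S=1)·P(T=2) = 1/4 × 5/8 = 5/32 = P(S=1,T=2) ✓
  P(S=2)·P(T=0) = 1/4 × 1/4 = 1/16 = P(S=2,T=0) ✓
  P(S=2)·P(T=1) = 1/4 × 1/8 = 1/32 = P(S=2,T=1) ✓
  P(S=2)·P(T=2) = 1/4 × 5/8 = 5/32 = P(S=2,T=2) ✓

Yes, S and T are independent: every cell factors, so I(S;T) = 0 bits.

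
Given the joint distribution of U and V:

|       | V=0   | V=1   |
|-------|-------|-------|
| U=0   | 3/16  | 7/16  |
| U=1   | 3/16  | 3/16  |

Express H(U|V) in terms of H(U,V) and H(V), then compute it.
H(U|V) = H(U,V) - H(V)

Marginal P(V) (column sums):
  P(V=0) = 3/16 + 3/16 = 3/8
  P(V=1) = 7/16 + 3/16 = 5/8

H(U,V) = -[(3/16)·log₂(3/16) + (7/16)·log₂(7/16) + (3/16)·log₂(3/16) + (3/16)·log₂(3/16)]
  = 0.4528 + 0.5218 + 0.4528 + 0.4528
  = 1.8802 bits
H(V) = -[(3/8)·log₂(3/8) + (5/8)·log₂(5/8)]
  = 0.5306 + 0.4238
  = 0.9544 bits

H(U|V) = 1.8802 - 0.9544 = 0.9258 bits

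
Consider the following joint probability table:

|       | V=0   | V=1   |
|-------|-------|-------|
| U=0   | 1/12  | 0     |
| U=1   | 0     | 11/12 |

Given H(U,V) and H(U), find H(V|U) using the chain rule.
From the chain rule: H(U,V) = H(U) + H(V|U)
Therefore: H(V|U) = H(U,V) - H(U)

H(U,V) = -[(1/12)·log₂(1/12) + (11/12)·log₂(11/12)]
  = 0.2987 + 0.1151
  = 0.4138 bits
Marginal P(U) (row sums):
  P(U=0) = 1/12 + 0 = 1/12
  P(U=1) = 0 + 11/12 = 11/12
H(U) = -[(1/12)·log₂(1/12) + (11/12)·log₂(11/12)]
  = 0.2987 + 0.1151
  = 0.4138 bits

H(V|U) = 0.4138 - 0.4138 = 0.0000 bits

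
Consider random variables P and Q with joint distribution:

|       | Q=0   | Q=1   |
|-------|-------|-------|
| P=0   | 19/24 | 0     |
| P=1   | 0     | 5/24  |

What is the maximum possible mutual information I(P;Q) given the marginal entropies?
The upper bound on mutual information is I(P;Q) ≤ min(H(P), H(Q)).

Marginal P(P) (row sums):
  P(P=0) = 19/24 + 0 = 19/24
  P(P=1) = 0 + 5/24 = 5/24
Marginal P(Q) (column sums):
  P(Q=0) = 19/24 + 0 = 19/24
  P(Q=1) = 0 + 5/24 = 5/24

H(P) = -[(19/24)·log₂(19/24) + (5/24)·log₂(5/24)]
  = 0.2668 + 0.4715
  = 0.7383 bits
H(Q) = -[(19/24)·log₂(19/24) + (5/24)·log₂(5/24)]
  = 0.2668 + 0.4715
  = 0.7383 bits

Maximum possible I(P;Q) = min(0.7383, 0.7383) = 0.7383 bits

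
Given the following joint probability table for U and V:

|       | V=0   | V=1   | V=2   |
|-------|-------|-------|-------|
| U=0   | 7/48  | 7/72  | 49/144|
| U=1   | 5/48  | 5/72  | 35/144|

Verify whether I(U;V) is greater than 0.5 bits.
Marginal P(U) (row sums):
  P(U=0) = 7/48 + 7/72 + 49/144 = 7/12
  P(U=1) = 5/48 + 5/72 + 35/144 = 5/12
Marginal P(V) (column sums):
  P(V=0) = 7/48 + 5/48 = 1/4
  P(V=1) = 7/72 + 5/72 = 1/6
  P(V=2) = 49/144 + 35/144 = 7/12

H(U) = -[(7/12)·log₂(7/12) + (5/12)·log₂(5/12)]
  = 0.4536 + 0.5263
  = 0.9799 bits
H(V) = -[(1/4)·log₂(1/4) + (1/6)·log₂(1/6) + (7/12)·log₂(7/12)]
  = 0.5000 + 0.4308 + 0.4536
  = 1.3844 bits
H(U,V) = -[(7/48)·log₂(7/48) + (7/72)·log₂(7/72) + (49/144)·log₂(49/144) + (5/48)·log₂(5/48) + (5/72)·log₂(5/72) + (35/144)·log₂(35/144)]
  = 0.4051 + 0.3269 + 0.5292 + 0.3399 + 0.2672 + 0.4960
  = 2.3643 bits

I(U;V) = H(U) + H(V) - H(U,V)
  = 0.9799 + 1.3844 - 2.3643
  = 0.0000 bits

No. I(U;V) = 0.0000 bits, which is ≤ 0.5 bits.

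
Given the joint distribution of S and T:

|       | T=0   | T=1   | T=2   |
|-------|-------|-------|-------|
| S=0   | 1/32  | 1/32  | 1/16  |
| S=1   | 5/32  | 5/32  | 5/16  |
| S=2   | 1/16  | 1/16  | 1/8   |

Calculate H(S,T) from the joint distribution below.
H(S,T) = -Σ P(S,T) log₂ P(S,T), summed over the non-zero cells:
H(S,T) = -[(1/32)·log₂(1/32) + (1/32)·log₂(1/32) + (1/16)·log₂(1/16) + (5/32)·log₂(5/32) + (5/32)·log₂(5/32) + (5/16)·log₂(5/16) + (1/16)·log₂(1/16) + (1/16)·log₂(1/16) + (1/8)·log₂(1/8)]
  = 0.1563 + 0.1563 + 0.2500 + 0.4184 + 0.4184 + 0.5244 + 0.2500 + 0.2500 + 0.3750
  = 2.7988 bits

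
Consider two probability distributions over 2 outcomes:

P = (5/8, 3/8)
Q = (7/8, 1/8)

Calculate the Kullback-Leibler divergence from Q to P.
D(P||Q) = Σ P(i) log₂(P(i)/Q(i))
  i=0: (5/8) × log₂((5/8)/(7/8)) = (5/8) × log₂(5/7) = -0.3034
  i=1: (3/8) × log₂((3/8)/(1/8)) = (3/8) × log₂(3) = 0.5944
D(P||Q) = -0.3034 + 0.5944
  = 0.2910 bits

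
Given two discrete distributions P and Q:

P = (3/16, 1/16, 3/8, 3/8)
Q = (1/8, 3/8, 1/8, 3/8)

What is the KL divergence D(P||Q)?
D(P||Q) = Σ P(i) log₂(P(i)/Q(i))
  i=0: (3/16) × log₂((3/16)/(1/8)) = (3/16) × log₂(3/2) = 0.1097
  i=1: (1/16) × log₂((1/16)/(3/8)) = (1/16) × log₂(1/6) = -0.1616
  i=2: (3/8) × log₂((3/8)/(1/8)) = (3/8) × log₂(3) = 0.5944
  i=3: (3/8) × log₂((3/8)/(3/8)) = (3/8) × log₂(1) = 0.0000
D(P||Q) = 0.1097 - 0.1616 + 0.5944 + 0.0000
  = 0.5425 bits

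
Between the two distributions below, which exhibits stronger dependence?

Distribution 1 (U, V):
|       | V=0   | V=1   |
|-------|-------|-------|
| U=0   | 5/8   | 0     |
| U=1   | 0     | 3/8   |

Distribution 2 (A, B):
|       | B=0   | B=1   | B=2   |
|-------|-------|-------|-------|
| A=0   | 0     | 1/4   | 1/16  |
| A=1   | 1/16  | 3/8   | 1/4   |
Distribution 1 (U, V):
Marginal P(U) (row sums):
  P(U=0) = 5/8 + 0 = 5/8
  P(U=1) = 0 + 3/8 = 3/8
Marginal P(V) (column sums):
  P(V=0) = 5/8 + 0 = 5/8
  P(V=1) = 0 + 3/8 = 3/8

H(U) = -[(5/8)·log₂(5/8) + (3/8)·log₂(3/8)]
  = 0.4238 + 0.5306
  = 0.9544 bits
H(V) = -[(5/8)·log₂(5/8) + (3/8)·log₂(3/8)]
  = 0.4238 + 0.5306
  = 0.9544 bits
H(U,V) = -[(5/8)·log₂(5/8) + (3/8)·log₂(3/8)]
  = 0.4238 + 0.5306
  = 0.9544 bits

I(U;V) = H(U) + H(V) - H(U,V)
  = 0.9544 + 0.9544 - 0.9544
  = 0.9544 bits

Distribution 2 (A, B):
Marginal P(A) (row sums):
  P(A=0) = 0 + 1/4 + 1/16 = 5/16
  P(A=1) = 1/16 + 3/8 + 1/4 = 11/16
Marginal P(B) (column sums):
  P(B=0) = 0 + 1/16 = 1/16
  P(B=1) = 1/4 + 3/8 = 5/8
  P(B=2) = 1/16 + 1/4 = 5/16

H(A) = -[(5/16)·log₂(5/16) + (11/16)·log₂(11/16)]
  = 0.5244 + 0.3716
  = 0.8960 bits
H(B) = -[(1/16)·log₂(1/16) + (5/8)·log₂(5/8) + (5/16)·log₂(5/16)]
  = 0.2500 + 0.4238 + 0.5244
  = 1.1982 bits
H(A,B) = -[(1/4)·log₂(1/4) + (1/16)·log₂(1/16) + (1/16)·log₂(1/16) + (3/8)·log₂(3/8) + (1/4)·log₂(1/4)]
  = 0.5000 + 0.2500 + 0.2500 + 0.5306 + 0.5000
  = 2.0306 bits

I(A;B) = H(A) + H(B) - H(A,B)
  = 0.8960 + 1.1982 - 2.0306
  = 0.0636 bits

I(U;V) = 0.9544 bits > I(A;B) = 0.0636 bits, so (U, V) has the higher mutual information (stronger dependence).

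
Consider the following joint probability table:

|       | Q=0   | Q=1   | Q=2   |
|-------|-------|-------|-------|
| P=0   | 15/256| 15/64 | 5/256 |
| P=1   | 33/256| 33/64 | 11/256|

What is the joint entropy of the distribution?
H(P,Q) = -Σ P(P,Q) log₂ P(P,Q), summed over the non-zero cells:
H(P,Q) = -[(15/256)·log₂(15/256) + (15/64)·log₂(15/64) + (5/256)·log₂(5/256) + (33/256)·log₂(33/256) + (33/64)·log₂(33/64) + (11/256)·log₂(11/256)]
  = 0.2398 + 0.4906 + 0.1109 + 0.3810 + 0.4927 + 0.1951
  = 1.9101 bits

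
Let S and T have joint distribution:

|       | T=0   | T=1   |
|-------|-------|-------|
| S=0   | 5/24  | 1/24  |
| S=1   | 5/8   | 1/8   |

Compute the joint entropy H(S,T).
H(S,T) = -Σ P(S,T) log₂ P(S,T), summed over the non-zero cells:
H(S,T) = -[(5/24)·log₂(5/24) + (1/24)·log₂(1/24) + (5/8)·log₂(5/8) + (1/8)·log₂(1/8)]
  = 0.4715 + 0.1910 + 0.4238 + 0.3750
  = 1.4613 bits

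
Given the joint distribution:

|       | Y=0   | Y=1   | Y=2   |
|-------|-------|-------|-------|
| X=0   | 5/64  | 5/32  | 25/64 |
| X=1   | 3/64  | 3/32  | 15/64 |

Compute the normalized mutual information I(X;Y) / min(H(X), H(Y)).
Marginal P(X) (row sums):
  P(X=0) = 5/64 + 5/32 + 25/64 = 5/8
  P(X=1) = 3/64 + 3/32 + 15/64 = 3/8
Marginal P(Y) (column sums):
  P(Y=0) = 5/64 + 3/64 = 1/8
  P(Y=1) = 5/32 + 3/32 = 1/4
  P(Y=2) = 25/64 + 15/64 = 5/8

H(X) = -[(5/8)·log₂(5/8) + (3/8)·log₂(3/8)]
  = 0.4238 + 0.5306
  = 0.9544 bits
H(Y) = -[(1/8)·log₂(1/8) + (1/4)·log₂(1/4) + (5/8)·log₂(5/8)]
  = 0.3750 + 0.5000 + 0.4238
  = 1.2988 bits
H(X,Y) = -[(5/64)·log₂(5/64) + (5/32)·log₂(5/32) + (25/64)·log₂(25/64) + (3/64)·log₂(3/64) + (3/32)·log₂(3/32) + (15/64)·log₂(15/64)]
  = 0.2873 + 0.4184 + 0.5297 + 0.2070 + 0.3202 + 0.4906
  = 2.2532 bits

I(X;Y) = H(X) + H(Y) - H(X,Y)
  = 0.9544 + 1.2988 - 2.2532
  = 0.0000 bits

min(H(X), H(Y)) = min(0.9544, 1.2988) = 0.9544 bits
Normalized MI = 0.0000 / 0.9544 = 0.0000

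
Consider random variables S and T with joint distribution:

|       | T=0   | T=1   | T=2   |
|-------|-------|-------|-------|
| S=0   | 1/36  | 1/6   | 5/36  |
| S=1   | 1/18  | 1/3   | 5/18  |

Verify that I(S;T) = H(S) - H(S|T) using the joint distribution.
Left side, from I(S;T) = H(S) + H(T) - H(S,T):
Marginal P(S) (row sums):
  P(S=0) = 1/36 + 1/6 + 5/36 = 1/3
  P(S=1) = 1/18 + 1/3 + 5/18 = 2/3
Marginal P(T) (column sums):
  P(T=0) = 1/36 + 1/18 = 1/12
  P(T=1) = 1/6 + 1/3 = 1/2
  P(T=2) = 5/36 + 5/18 = 5/12

H(S) = -[(1/3)·log₂(1/3) + (2/3)·log₂(2/3)]
  = 0.5283 + 0.3900
  = 0.9183 bits
H(T) = -[(1/12)·log₂(1/12) + (1/2)·log₂(1/2) + (5/12)·log₂(5/12)]
  = 0.2987 + 0.5000 + 0.5263
  = 1.3250 bits
H(S,T) = -[(1/36)·log₂(1/36) + (1/6)·log₂(1/6) + (5/36)·log₂(5/36) + (1/18)·log₂(1/18) + (1/3)·log₂(1/3) + (5/18)·log₂(5/18)]
  = 0.1436 + 0.4308 + 0.3956 + 0.2317 + 0.5283 + 0.5133
  = 2.2433 bits

I(S;T) = H(S) + H(T) - H(S,T)
  = 0.9183 + 1.3250 - 2.2433
  = 0.0000 bits

Right side, with H(S|T) computed directly from the conditional probabilities:
H(S|T) = -Σ P(S,T)·log₂ P(S|T), where P(S|T) = P(S,T) / P(T)
  (S=0,T=0): P(S|T) = (1/36)/(1/12) = 1/3;  -(1/36)·log₂(1/3) = 0.0440
  (S=0,T=1): P(S|T) = (1/6)/(1/2) = 1/3;  -(1/6)·log₂(1/3) = 0.2642
  (S=0,T=2): P(S|T) = (5/36)/(5/12) = 1/3;  -(5/36)·log₂(1/3) = 0.2201
  (S=1,T=0): P(S|T) = (1/18)/(1/12) = 2/3;  -(1/18)·log₂(2/3) = 0.0325
  (S=1,T=1): P(S|T) = (1/3)/(1/2) = 2/3;  -(1/3)·log₂(2/3) = 0.1950
  (S=1,T=2): P(S|T) = (5/18)/(5/12) = 2/3;  -(5/18)·log₂(2/3) = 0.1625
H(S|T) = 0.0440 + 0.2642 + 0.2201 + 0.0325 + 0.1950 + 0.1625
  = 0.9183 bits
H(S) - H(S|T) = 0.9183 - 0.9183 = 0.0000 bits

Both sides equal 0.0000 bits, so I(S;T) = H(S) - H(S|T) ✓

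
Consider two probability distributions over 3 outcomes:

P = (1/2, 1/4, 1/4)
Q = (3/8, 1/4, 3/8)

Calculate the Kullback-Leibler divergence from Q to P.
D(P||Q) = Σ P(i) log₂(P(i)/Q(i))
  i=0: (1/2) × log₂((1/2)/(3/8)) = (1/2) × log₂(4/3) = 0.2075
  i=1: (1/4) × log₂((1/4)/(1/4)) = (1/4) × log₂(1) = 0.0000
  i=2: (1/4) × log₂((1/4)/(3/8)) = (1/4) × log₂(2/3) = -0.1462
D(P||Q) = 0.2075 + 0.0000 - 0.1462
  = 0.0613 bits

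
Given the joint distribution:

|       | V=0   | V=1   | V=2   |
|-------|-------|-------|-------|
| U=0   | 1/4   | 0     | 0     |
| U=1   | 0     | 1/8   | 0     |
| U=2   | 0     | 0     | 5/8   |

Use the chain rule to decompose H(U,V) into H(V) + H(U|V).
By the chain rule: H(U,V) = H(V) + H(U|V)

Marginal P(V) (column sums):
  P(V=0) = 1/4 + 0 + 0 = 1/4
  P(V=1) = 0 + 1/8 + 0 = 1/8
  P(V=2) = 0 + 0 + 5/8 = 5/8
H(V) = -[(1/4)·log₂(1/4) + (1/8)·log₂(1/8) + (5/8)·log₂(5/8)]
  = 0.5000 + 0.3750 + 0.4238
  = 1.2988 bits
H(U|V) = -Σ P(U,V)·log₂ P(U|V), where P(U|V) = P(U,V) / P(V)
  (cells with P(U,V) = 0 contribute 0)
  (U=0,V=0): P(U|V) = (1/4)/(1/4) = 1;  -(1/4)·log₂(1) = 0.0000
  (U=1,V=1): P(U|V) = (1/8)/(1/8) = 1;  -(1/8)·log₂(1) = 0.0000
  (U=2,V=2): P(U|V) = (5/8)/(5/8) = 1;  -(5/8)·log₂(1) = 0.0000
H(U|V) = 0.0000 + 0.0000 + 0.0000
  = 0.0000 bits

H(U,V) = H(V) + H(U|V) = 1.2988 + 0.0000 = 1.2988 bits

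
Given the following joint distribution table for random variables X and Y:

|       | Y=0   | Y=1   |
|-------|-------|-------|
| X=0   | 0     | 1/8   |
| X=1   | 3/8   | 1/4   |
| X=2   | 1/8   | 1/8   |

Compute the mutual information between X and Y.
Marginal P(X) (row sums):
  P(X=0) = 0 + 1/8 = 1/8
  P(X=1) = 3/8 + 1/4 = 5/8
  P(X=2) = 1/8 + 1/8 = 1/4
Marginal P(Y) (column sums):
  P(Y=0) = 0 + 3/8 + 1/8 = 1/2
  P(Y=1) = 1/8 + 1/4 + 1/8 = 1/2

H(X) = -[(1/8)·log₂(1/8) + (5/8)·log₂(5/8) + (1/4)·log₂(1/4)]
  = 0.3750 + 0.4238 + 0.5000
  = 1.2988 bits
H(Y) = -[(1/2)·log₂(1/2) + (1/2)·log₂(1/2)]
  = 0.5000 + 0.5000
  = 1.0000 bits
H(X,Y) = -[(1/8)·log₂(1/8) + (3/8)·log₂(3/8) + (1/4)·log₂(1/4) + (1/8)·log₂(1/8) + (1/8)·log₂(1/8)]
  = 0.3750 + 0.5306 + 0.5000 + 0.3750 + 0.3750
  = 2.1556 bits

I(X;Y) = H(X) + H(Y) - H(X,Y)
  = 1.2988 + 1.0000 - 2.1556
  = 0.1432 bits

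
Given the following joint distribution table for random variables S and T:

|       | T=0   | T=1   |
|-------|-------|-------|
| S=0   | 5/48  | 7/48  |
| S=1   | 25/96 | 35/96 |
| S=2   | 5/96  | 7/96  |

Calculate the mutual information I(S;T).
Marginal P(S) (row sums):
  P(S=0) = 5/48 + 7/48 = 1/4
  P(S=1) = 25/96 + 35/96 = 5/8
  P(S=2) = 5/96 + 7/96 = 1/8
Marginal P(T) (column sums):
  P(T=0) = 5/48 + 25/96 + 5/96 = 5/12
  P(T=1) = 7/48 + 35/96 + 7/96 = 7/12

H(S) = -[(1/4)·log₂(1/4) + (5/8)·log₂(5/8) + (1/8)·log₂(1/8)]
  = 0.5000 + 0.4238 + 0.3750
  = 1.2988 bits
H(T) = -[(5/12)·log₂(5/12) + (7/12)·log₂(7/12)]
  = 0.5263 + 0.4536
  = 0.9799 bits
H(S,T) = -[(5/48)·log₂(5/48) + (7/48)·log₂(7/48) + (25/96)·log₂(25/96) + (35/96)·log₂(35/96) + (5/96)·log₂(5/96) + (7/96)·log₂(7/96)]
  = 0.3399 + 0.4051 + 0.5055 + 0.5307 + 0.2220 + 0.2755
  = 2.2787 bits

I(S;T) = H(S) + H(T) - H(S,T)
  = 1.2988 + 0.9799 - 2.2787
  = 0.0000 bits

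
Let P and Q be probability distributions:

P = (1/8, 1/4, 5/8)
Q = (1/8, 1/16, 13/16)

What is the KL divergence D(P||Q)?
D(P||Q) = Σ P(i) log₂(P(i)/Q(i))
  i=0: (1/8) × log₂((1/8)/(1/8)) = (1/8) × log₂(1) = 0.0000
  i=1: (1/4) × log₂((1/4)/(1/16)) = (1/4) × log₂(4) = 0.5000
  i=2: (5/8) × log₂((5/8)/(13/16)) = (5/8) × log₂(10/13) = -0.2366
D(P||Q) = 0.0000 + 0.5000 - 0.2366
  = 0.2634 bits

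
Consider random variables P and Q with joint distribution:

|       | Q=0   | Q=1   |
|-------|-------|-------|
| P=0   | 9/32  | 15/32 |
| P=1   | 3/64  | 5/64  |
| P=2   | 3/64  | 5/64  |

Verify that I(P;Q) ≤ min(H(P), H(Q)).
Marginal P(P) (row sums):
  P(P=0) = 9/32 + 15/32 = 3/4
  P(P=1) = 3/64 + 5/64 = 1/8
  P(P=2) = 3/64 + 5/64 = 1/8
Marginal P(Q) (column sums):
  P(Q=0) = 9/32 + 3/64 + 3/64 = 3/8
  P(Q=1) = 15/32 + 5/64 + 5/64 = 5/8

H(P) = -[(3/4)·log₂(3/4) + (1/8)·log₂(1/8) + (1/8)·log₂(1/8)]
  = 0.3113 + 0.3750 + 0.3750
  = 1.0613 bits
H(Q) = -[(3/8)·log₂(3/8) + (5/8)·log₂(5/8)]
  = 0.5306 + 0.4238
  = 0.9544 bits
H(P,Q) = -[(9/32)·log₂(9/32) + (15/32)·log₂(15/32) + (3/64)·log₂(3/64) + (5/64)·log₂(5/64) + (3/64)·log₂(3/64) + (5/64)·log₂(5/64)]
  = 0.5147 + 0.5124 + 0.2070 + 0.2873 + 0.2070 + 0.2873
  = 2.0157 bits

I(P;Q) = H(P) + H(Q) - H(P,Q)
  = 1.0613 + 0.9544 - 2.0157
  = 0.0000 bits

min(H(P), H(Q)) = min(1.0613, 0.9544) = 0.9544 bits
Since 0.0000 ≤ 0.9544, the bound is satisfied ✓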